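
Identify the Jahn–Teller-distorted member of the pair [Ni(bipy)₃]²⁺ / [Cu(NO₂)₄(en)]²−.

[Cu(NO₂)₄(en)]²−

[Ni(bipy)₃]²⁺: Ligand charges: 2,2′-bipyridine is neutral. With an overall charge of +2 the nickel centre must be in the +2 oxidation state. Nickel is a group-10 element; Ni(II) is therefore d⁸. The d⁸ configuration leaves the e_g set evenly filled (or empty) — no strong Jahn–Teller driving force.
[Cu(NO₂)₄(en)]²−: Each nitro (N-bound nitrite) is −1; ethylenediamine is neutral; balancing the −2 overall charge requires Cu(II). Group 11 minus oxidation state 2 gives a d⁹ configuration. The t₂g⁶e_g³ configuration has an unevenly filled e_g set; the Jahn–Teller theorem predicts a tetragonal distortion (typically axial elongation) to lift the degeneracy.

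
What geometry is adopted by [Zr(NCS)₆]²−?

Summing ligand charges against the −2 overall charge gives an oxidation state of +4 for zirconium.
Zirconium is a group-4 element; Zr(IV) is therefore d⁰.
With 6 monodentate ligands the coordination number is 6.
Six donors around a single metal centre give an octahedral coordination sphere.

octahedral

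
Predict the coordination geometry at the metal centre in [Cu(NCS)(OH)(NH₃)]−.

Each isothiocyanate is −1; each hydroxide is −1; ammonia is neutral; balancing the −1 overall charge requires Cu(I).
Cu sits in group 11, so the d-electron count is 11 − 1 = 10.
With 3 monodentate ligands the coordination number is 3.
Three ligands around a d¹⁰ centre minimise repulsion in a trigonal-planar arrangement.

trigonal planar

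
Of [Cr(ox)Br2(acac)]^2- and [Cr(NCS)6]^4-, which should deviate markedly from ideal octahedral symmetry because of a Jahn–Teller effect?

[Cr(ox)Br2(acac)]^2-: Summing ligand charges against the −2 overall charge gives an oxidation state of +3 for chromium. Chromium is a group-6 element; Cr(III) is therefore d³. The d³ configuration leaves the e_g set evenly filled (or empty) — no strong Jahn–Teller driving force.
[Cr(NCS)6]^4-: Ligand charges: each isothiocyanate is −1. With an overall charge of −4 the chromium centre must be in the +2 oxidation state. Chromium is a group-6 element; Cr(II) is therefore d⁴. Isothiocyanate is a weak-field ligand for a first-row metal, so the complex is high-spin. The t₂g³e_g¹ (high-spin) configuration has an unevenly filled e_g set; the Jahn–Teller theorem predicts a tetragonal distortion (typically axial elongation) to lift the degeneracy.

[Cr(NCS)6]^4-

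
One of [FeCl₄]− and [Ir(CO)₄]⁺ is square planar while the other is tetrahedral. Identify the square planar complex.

For [FeCl₄]−: Summing ligand charges against the −1 overall charge gives an oxidation state of +3 for iron. Group 8 minus oxidation state 3 gives a d⁵ configuration. A high-spin d⁵ ion has zero CFSE in either geometry, so four ligands adopt the sterically favoured tetrahedral geometry. → tetrahedral.
For [Ir(CO)₄]⁺: Summing ligand charges against the +1 overall charge gives an oxidation state of +1 for iridium. Ir sits in group 9, so the d-electron count is 9 − 1 = 8. A 5d d⁸ ion has a large crystal-field splitting; square planar leaves the high-energy d_{x²−y²} orbital empty and maximises CFSE. → square planar.

[Ir(CO)₄]⁺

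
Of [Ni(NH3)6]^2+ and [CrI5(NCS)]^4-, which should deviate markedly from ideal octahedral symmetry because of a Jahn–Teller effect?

[Ni(NH3)6]^2+: Ammonia is neutral; balancing the +2 overall charge requires Ni(II). Ni sits in group 10, so the d-electron count is 10 − 2 = 8. The d⁸ configuration leaves the e_g set evenly filled (or empty) — no strong Jahn–Teller driving force.
[CrI5(NCS)]^4-: Summing ligand charges against the −4 overall charge gives an oxidation state of +2 for chromium. Chromium is a group-6 element; Cr(II) is therefore d⁴. Iodide and isothiocyanate are weak-field ligands for a first-row metal, so the complex is high-spin. The t₂g³e_g¹ (high-spin) configuration has an unevenly filled e_g set; the Jahn–Teller theorem predicts a tetragonal distortion (typically axial elongation) to lift the degeneracy.

[CrI5(NCS)]^4-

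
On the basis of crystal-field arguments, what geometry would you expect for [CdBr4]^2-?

tetrahedral

Summing ligand charges against the −2 overall charge gives an oxidation state of +2 for cadmium.
Cd sits in group 12, so the d-electron count is 12 − 2 = 10.
With 4 monodentate ligands the coordination number is 4.
A d¹⁰ ion has no crystal-field stabilisation preference between square planar and tetrahedral, so four ligands adopt the sterically favoured tetrahedral geometry.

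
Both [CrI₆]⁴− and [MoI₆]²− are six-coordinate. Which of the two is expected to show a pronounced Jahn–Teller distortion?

[CrI₆]⁴−: Summing ligand charges against the −4 overall charge gives an oxidation state of +2 for chromium. Cr sits in group 6, so the d-electron count is 6 − 2 = 4. Iodide is a weak-field ligand for a first-row metal, so the complex is high-spin. The t₂g³e_g¹ (high-spin) configuration has an unevenly filled e_g set; the Jahn–Teller theorem predicts a tetragonal distortion (typically axial elongation) to lift the degeneracy.
[MoI₆]²−: Each iodide is −1; balancing the −2 overall charge requires Mo(IV). Molybdenum is a group-6 element; Mo(IV) is therefore d². The d² configuration leaves the e_g set evenly filled (or empty) — no strong Jahn–Teller driving force.

[CrI₆]⁴−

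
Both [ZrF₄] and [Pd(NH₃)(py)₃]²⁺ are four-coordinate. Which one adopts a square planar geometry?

[Pd(NH₃)(py)₃]²⁺

For [ZrF₄]: Summing ligand charges against the 0 overall charge gives an oxidation state of +4 for zirconium. Zr sits in group 4, so the d-electron count is 4 − 4 = 0. A d⁰ ion has no crystal-field stabilisation preference between square planar and tetrahedral, so four ligands adopt the sterically favoured tetrahedral geometry. → tetrahedral.
For [Pd(NH₃)(py)₃]²⁺: Ligand charges: ammonia is neutral; pyridine is neutral. With an overall charge of +2 the palladium centre must be in the +2 oxidation state. Palladium is a group-10 element; Pd(II) is therefore d⁸. A 4d d⁸ ion has a large crystal-field splitting; square planar leaves the high-energy d_{x²−y²} orbital empty and maximises CFSE. → square planar.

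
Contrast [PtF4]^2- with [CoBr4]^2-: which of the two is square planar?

[PtF4]^2-

For [PtF4]^2-: Ligand charges: each fluoride is −1. With an overall charge of −2 the platinum centre must be in the +2 oxidation state. Group 10 minus oxidation state 2 gives a d⁸ configuration. A 5d d⁸ ion has a large crystal-field splitting; square planar leaves the high-energy d_{x²−y²} orbital empty and maximises CFSE. → square planar.
For [CoBr4]^2-: Ligand charges: each bromide is −1. With an overall charge of −2 the cobalt centre must be in the +2 oxidation state. Cobalt is a group-9 element; Co(II) is therefore d⁷. For a high-spin 3d d⁷ ion with weak-field ligands the small Δₜ gives little square-planar CFSE advantage, so four ligands adopt the sterically favoured tetrahedral geometry. → tetrahedral.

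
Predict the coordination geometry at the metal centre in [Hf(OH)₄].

Ligand charges: each hydroxide is −1. With an overall charge of 0 the hafnium centre must be in the +4 oxidation state.
Hf sits in group 4, so the d-electron count is 4 − 4 = 0.
With 4 monodentate ligands the coordination number is 4.
A d⁰ ion has no crystal-field stabilisation preference between square planar and tetrahedral, so four ligands adopt the sterically favoured tetrahedral geometry.

tetrahedral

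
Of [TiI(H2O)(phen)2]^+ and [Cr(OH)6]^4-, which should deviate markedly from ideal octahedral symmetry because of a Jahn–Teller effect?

[TiI(H2O)(phen)2]^+: Summing ligand charges against the +1 overall charge gives an oxidation state of +2 for titanium. Titanium is a group-4 element; Ti(II) is therefore d². The d² configuration leaves the e_g set evenly filled (or empty) — no strong Jahn–Teller driving force.
[Cr(OH)6]^4-: Ligand charges: each hydroxide is −1. With an overall charge of −4 the chromium centre must be in the +2 oxidation state. Group 6 minus oxidation state 2 gives a d⁴ configuration. Hydroxide is a weak-field ligand for a first-row metal, so the complex is high-spin. The t₂g³e_g¹ (high-spin) configuration has an unevenly filled e_g set; the Jahn–Teller theorem predicts a tetragonal distortion (typically axial elongation) to lift the degeneracy.

[Cr(OH)6]^4-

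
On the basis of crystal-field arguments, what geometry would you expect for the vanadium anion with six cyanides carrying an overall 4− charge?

Ligand charges: each cyanide is −1. With an overall charge of −4 the vanadium centre must be in the +2 oxidation state.
V sits in group 5, so the d-electron count is 5 − 2 = 3.
With 6 monodentate ligands the coordination number is 6.
Six donors around a single metal centre give an octahedral coordination sphere.

octahedral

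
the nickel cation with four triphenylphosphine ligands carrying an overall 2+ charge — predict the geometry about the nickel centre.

square planar

Ligand charges: triphenylphosphine is neutral. With an overall charge of +2 the nickel centre must be in the +2 oxidation state.
Group 10 minus oxidation state 2 gives a d⁸ configuration.
Coordination number: 4.
Triphenylphosphine is a strong-field ligand (high in the spectrochemical series).
A 3d d⁸ ion with strong-field ligands gains enough CFSE to favour square planar over tetrahedral.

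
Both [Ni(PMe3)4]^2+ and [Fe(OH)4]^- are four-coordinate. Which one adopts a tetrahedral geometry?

For [Ni(PMe3)4]^2+: Summing ligand charges against the +2 overall charge gives an oxidation state of +2 for nickel. Group 10 minus oxidation state 2 gives a d⁸ configuration. Trimethylphosphine is a strong-field ligand (high in the spectrochemical series). A 3d d⁸ ion with strong-field ligands gains enough CFSE to favour square planar over tetrahedral. → square planar.
For [Fe(OH)4]^-: Summing ligand charges against the −1 overall charge gives an oxidation state of +3 for iron. Iron is a group-8 element; Fe(III) is therefore d⁵. A high-spin d⁵ ion has zero CFSE in either geometry, so four ligands adopt the sterically favoured tetrahedral geometry. → tetrahedral.

[Fe(OH)4]^-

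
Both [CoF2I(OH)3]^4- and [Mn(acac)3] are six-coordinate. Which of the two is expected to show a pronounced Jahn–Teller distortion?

[CoF2I(OH)3]^4-: Ligand charges: each fluoride is −1; each iodide is −1; each hydroxide is −1. With an overall charge of −4 the cobalt centre must be in the +2 oxidation state. Co sits in group 9, so the d-electron count is 9 − 2 = 7. Fluoride, hydroxide, and iodide are weak-field ligands for a first-row metal, so the complex is high-spin. The d⁷ configuration leaves the e_g set evenly filled (or empty) — no strong Jahn–Teller driving force.
[Mn(acac)3]: Each acetylacetonate is −1; balancing the 0 overall charge requires Mn(III). Mn sits in group 7, so the d-electron count is 7 − 3 = 4. Acetylacetonate is a weak-field ligand for a first-row metal, so the complex is high-spin. The t₂g³e_g¹ (high-spin) configuration has an unevenly filled e_g set; the Jahn–Teller theorem predicts a tetragonal distortion (typically axial elongation) to lift the degeneracy.

[Mn(acac)3]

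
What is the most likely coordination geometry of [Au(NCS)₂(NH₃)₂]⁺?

Summing ligand charges against the +1 overall charge gives an oxidation state of +3 for gold.
Gold is a group-11 element; Au(III) is therefore d⁸.
Coordination number: 4.
A 5d d⁸ ion has a large crystal-field splitting; square planar leaves the high-energy d_{x²−y²} orbital empty and maximises CFSE.

square planar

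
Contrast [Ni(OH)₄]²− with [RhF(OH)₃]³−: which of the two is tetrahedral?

[Ni(OH)₄]²−

For [Ni(OH)₄]²−: Summing ligand charges against the −2 overall charge gives an oxidation state of +2 for nickel. Nickel is a group-10 element; Ni(II) is therefore d⁸. Hydroxide is a weak-field ligand. With weak-field ligands the CFSE gain from square planar is small, so a 3d d⁸ ion takes the sterically preferred tetrahedral geometry. → tetrahedral.
For [RhF(OH)₃]³−: Summing ligand charges against the −3 overall charge gives an oxidation state of +1 for rhodium. Rh sits in group 9, so the d-electron count is 9 − 1 = 8. A 4d d⁸ ion has a large crystal-field splitting; square planar leaves the high-energy d_{x²−y²} orbital empty and maximises CFSE. → square planar.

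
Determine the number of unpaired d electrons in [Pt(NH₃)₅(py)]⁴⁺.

Ligand charges: ammonia is neutral; pyridine is neutral. With an overall charge of +4 the platinum centre must be in the +4 oxidation state.
Group 10 minus oxidation state 4 gives a d⁶ configuration.
The spin state decides the count: a 5d ion has a large Δₒ and is invariably low-spin.
An octahedral low-spin d⁶ ion is t₂g⁶e_g⁰, giving 0 unpaired electrons.

0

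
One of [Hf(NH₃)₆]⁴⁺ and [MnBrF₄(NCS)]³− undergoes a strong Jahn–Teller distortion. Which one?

[MnBrF₄(NCS)]³−

[Hf(NH₃)₆]⁴⁺: Summing ligand charges against the +4 overall charge gives an oxidation state of +4 for hafnium. Group 4 minus oxidation state 4 gives a d⁰ configuration. The d⁰ configuration leaves the e_g set evenly filled (or empty) — no strong Jahn–Teller driving force.
[MnBrF₄(NCS)]³−: Each bromide is −1; each fluoride is −1; each isothiocyanate is −1; balancing the −3 overall charge requires Mn(III). Manganese is a group-7 element; Mn(III) is therefore d⁴. Bromide, fluoride, and isothiocyanate are weak-field ligands for a first-row metal, so the complex is high-spin. The t₂g³e_g¹ (high-spin) configuration has an unevenly filled e_g set; the Jahn–Teller theorem predicts a tetragonal distortion (typically axial elongation) to lift the degeneracy.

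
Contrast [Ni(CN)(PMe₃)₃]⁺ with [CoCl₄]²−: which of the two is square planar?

[Ni(CN)(PMe₃)₃]⁺

For [Ni(CN)(PMe₃)₃]⁺: Summing ligand charges against the +1 overall charge gives an oxidation state of +2 for nickel. Ni sits in group 10, so the d-electron count is 10 − 2 = 8. Cyanide and trimethylphosphine are strong-field ligands (high in the spectrochemical series). A 3d d⁸ ion with strong-field ligands gains enough CFSE to favour square planar over tetrahedral. → square planar.
For [CoCl₄]²−: Each chloride is −1; balancing the −2 overall charge requires Co(II). Cobalt is a group-9 element; Co(II) is therefore d⁷. For a high-spin 3d d⁷ ion with weak-field ligands the small Δₜ gives little square-planar CFSE advantage, so four ligands adopt the sterically favoured tetrahedral geometry. → tetrahedral.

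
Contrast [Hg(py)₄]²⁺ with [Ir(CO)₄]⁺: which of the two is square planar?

[Ir(CO)₄]⁺

For [Hg(py)₄]²⁺: Pyridine is neutral; balancing the +2 overall charge requires Hg(II). Group 12 minus oxidation state 2 gives a d¹⁰ configuration. A d¹⁰ ion has no crystal-field stabilisation preference between square planar and tetrahedral, so four ligands adopt the sterically favoured tetrahedral geometry. → tetrahedral.
For [Ir(CO)₄]⁺: Summing ligand charges against the +1 overall charge gives an oxidation state of +1 for iridium. Group 9 minus oxidation state 1 gives a d⁸ configuration. A 5d d⁸ ion has a large crystal-field splitting; square planar leaves the high-energy d_{x²−y²} orbital empty and maximises CFSE. → square planar.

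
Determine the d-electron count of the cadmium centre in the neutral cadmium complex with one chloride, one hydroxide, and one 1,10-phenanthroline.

d¹⁰

Each chloride is −1; each hydroxide is −1; 1,10-phenanthroline is neutral; balancing the 0 overall charge requires Cd(II).
Group 12 minus oxidation state 2 gives a d¹⁰ configuration.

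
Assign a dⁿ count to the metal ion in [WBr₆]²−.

d²

Summing ligand charges against the −2 overall charge gives an oxidation state of +4 for tungsten.
Tungsten is a group-6 element; W(IV) is therefore d².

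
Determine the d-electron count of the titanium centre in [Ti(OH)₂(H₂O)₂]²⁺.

Ligand charges: each hydroxide is −1; water is neutral. With an overall charge of +2 the titanium centre must be in the +4 oxidation state.
Ti sits in group 4, so the d-electron count is 4 − 4 = 0.

d⁰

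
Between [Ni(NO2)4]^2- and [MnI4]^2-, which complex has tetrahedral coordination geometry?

For [Ni(NO2)4]^2-: Each nitro (N-bound nitrite) is −1; balancing the −2 overall charge requires Ni(II). Nickel is a group-10 element; Ni(II) is therefore d⁸. Nitro (N-bound nitrite) is a strong-field ligand (high in the spectrochemical series). A 3d d⁸ ion with strong-field ligands gains enough CFSE to favour square planar over tetrahedral. → square planar.
For [MnI4]^2-: Each iodide is −1; balancing the −2 overall charge requires Mn(II). Mn sits in group 7, so the d-electron count is 7 − 2 = 5. A high-spin d⁵ ion has zero CFSE in either geometry, so four ligands adopt the sterically favoured tetrahedral geometry. → tetrahedral.

[MnI4]^2-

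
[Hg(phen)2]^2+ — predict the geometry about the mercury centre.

tetrahedral

Summing ligand charges against the +2 overall charge gives an oxidation state of +2 for mercury.
Hg sits in group 12, so the d-electron count is 12 − 2 = 10.
Counting donor atoms: 2×1,10-phenanthroline (bidentate) → 4 donors. Coordination number = 4.
A d¹⁰ ion has no crystal-field stabilisation preference between square planar and tetrahedral, so four ligands adopt the sterically favoured tetrahedral geometry.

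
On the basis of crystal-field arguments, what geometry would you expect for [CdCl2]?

Summing ligand charges against the 0 overall charge gives an oxidation state of +2 for cadmium.
Group 12 minus oxidation state 2 gives a d¹⁰ configuration.
Coordination number: 2.
A d¹⁰ ion with only two ligands adopts a linear arrangement (sp hybridisation; no CFSE preference).

linear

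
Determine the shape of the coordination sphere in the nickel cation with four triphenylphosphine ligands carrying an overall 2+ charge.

Ligand charges: triphenylphosphine is neutral. With an overall charge of +2 the nickel centre must be in the +2 oxidation state.
Group 10 minus oxidation state 2 gives a d⁸ configuration.
Coordination number: 4.
Triphenylphosphine is a strong-field ligand (high in the spectrochemical series).
A 3d d⁸ ion with strong-field ligands gains enough CFSE to favour square planar over tetrahedral.

square planar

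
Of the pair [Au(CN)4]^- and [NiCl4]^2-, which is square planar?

For [Au(CN)4]^-: Each cyanide is −1; balancing the −1 overall charge requires Au(III). Group 11 minus oxidation state 3 gives a d⁸ configuration. A 5d d⁸ ion has a large crystal-field splitting; square planar leaves the high-energy d_{x²−y²} orbital empty and maximises CFSE. → square planar.
For [NiCl4]^2-: Summing ligand charges against the −2 overall charge gives an oxidation state of +2 for nickel. Nickel is a group-10 element; Ni(II) is therefore d⁸. Chloride is a weak-field ligand. With weak-field ligands the CFSE gain from square planar is small, so a 3d d⁸ ion takes the sterically preferred tetrahedral geometry. → tetrahedral.

[Au(CN)4]^-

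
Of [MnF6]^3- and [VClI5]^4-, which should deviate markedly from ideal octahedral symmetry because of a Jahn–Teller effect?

[MnF6]^3-: Each fluoride is −1; balancing the −3 overall charge requires Mn(III). Group 7 minus oxidation state 3 gives a d⁴ configuration. Fluoride is a weak-field ligand for a first-row metal, so the complex is high-spin. The t₂g³e_g¹ (high-spin) configuration has an unevenly filled e_g set; the Jahn–Teller theorem predicts a tetragonal distortion (typically axial elongation) to lift the degeneracy.
[VClI5]^4-: Summing ligand charges against the −4 overall charge gives an oxidation state of +2 for vanadium. Vanadium is a group-5 element; V(II) is therefore d³. The d³ configuration leaves the e_g set evenly filled (or empty) — no strong Jahn–Teller driving force.

[MnF6]^3-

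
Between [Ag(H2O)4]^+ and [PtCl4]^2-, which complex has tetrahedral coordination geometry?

[Ag(H2O)4]^+

For [Ag(H2O)4]^+: Water is neutral; balancing the +1 overall charge requires Ag(I). Ag sits in group 11, so the d-electron count is 11 − 1 = 10. A d¹⁰ ion has no crystal-field stabilisation preference between square planar and tetrahedral, so four ligands adopt the sterically favoured tetrahedral geometry. → tetrahedral.
For [PtCl4]^2-: Summing ligand charges against the −2 overall charge gives an oxidation state of +2 for platinum. Group 10 minus oxidation state 2 gives a d⁸ configuration. A 5d d⁸ ion has a large crystal-field splitting; square planar leaves the high-energy d_{x²−y²} orbital empty and maximises CFSE. → square planar.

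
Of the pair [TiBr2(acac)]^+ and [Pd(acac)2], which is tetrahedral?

[TiBr2(acac)]^+

For [TiBr2(acac)]^+: Summing ligand charges against the +1 overall charge gives an oxidation state of +4 for titanium. Group 4 minus oxidation state 4 gives a d⁰ configuration. A d⁰ ion has no crystal-field stabilisation preference between square planar and tetrahedral, so four ligands adopt the sterically favoured tetrahedral geometry. → tetrahedral.
For [Pd(acac)2]: Summing ligand charges against the 0 overall charge gives an oxidation state of +2 for palladium. Group 10 minus oxidation state 2 gives a d⁸ configuration. A 4d d⁸ ion has a large crystal-field splitting; square planar leaves the high-energy d_{x²−y²} orbital empty and maximises CFSE. → square planar.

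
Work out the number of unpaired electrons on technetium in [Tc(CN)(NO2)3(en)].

3

Summing ligand charges against the 0 overall charge gives an oxidation state of +4 for technetium.
Tc sits in group 7, so the d-electron count is 7 − 4 = 3.
Counting donor atoms: 1×cyanide (monodentate) → 1 donor; 3×nitro (N-bound nitrite) (monodentate) → 3 donors; 1×ethylenediamine (bidentate) → 2 donors. Coordination number = 6.
In an octahedral field the d³ configuration is t₂g³e_g⁰ (only one arrangement possible), giving 3 unpaired electrons.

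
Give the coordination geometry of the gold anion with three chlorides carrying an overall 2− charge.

trigonal planar

Summing ligand charges against the −2 overall charge gives an oxidation state of +1 for gold.
Group 11 minus oxidation state 1 gives a d¹⁰ configuration.
Coordination number: 3.
Three ligands around a d¹⁰ centre minimise repulsion in a trigonal-planar arrangement.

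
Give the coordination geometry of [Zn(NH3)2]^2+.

linear

Summing ligand charges against the +2 overall charge gives an oxidation state of +2 for zinc.
Zinc is a group-12 element; Zn(II) is therefore d¹⁰.
Coordination number: 2.
A d¹⁰ ion with only two ligands adopts a linear arrangement (sp hybridisation; no CFSE preference).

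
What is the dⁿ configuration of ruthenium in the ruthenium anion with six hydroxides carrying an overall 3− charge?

Summing ligand charges against the −3 overall charge gives an oxidation state of +3 for ruthenium.
Group 8 minus oxidation state 3 gives a d⁵ configuration.

d5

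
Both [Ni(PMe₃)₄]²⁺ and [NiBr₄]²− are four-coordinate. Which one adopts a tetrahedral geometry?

For [Ni(PMe₃)₄]²⁺: Summing ligand charges against the +2 overall charge gives an oxidation state of +2 for nickel. Ni sits in group 10, so the d-electron count is 10 − 2 = 8. Trimethylphosphine is a strong-field ligand (high in the spectrochemical series). A 3d d⁸ ion with strong-field ligands gains enough CFSE to favour square planar over tetrahedral. → square planar.
For [NiBr₄]²−: Ligand charges: each bromide is −1. With an overall charge of −2 the nickel centre must be in the +2 oxidation state. Ni sits in group 10, so the d-electron count is 10 − 2 = 8. Bromide is a weak-field ligand. With weak-field ligands the CFSE gain from square planar is small, so a 3d d⁸ ion takes the sterically preferred tetrahedral geometry. → tetrahedral.

[NiBr₄]²−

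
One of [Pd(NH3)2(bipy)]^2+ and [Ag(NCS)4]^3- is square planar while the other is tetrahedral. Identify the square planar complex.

For [Pd(NH3)2(bipy)]^2+: Summing ligand charges against the +2 overall charge gives an oxidation state of +2 for palladium. Group 10 minus oxidation state 2 gives a d⁸ configuration. A 4d d⁸ ion has a large crystal-field splitting; square planar leaves the high-energy d_{x²−y²} orbital empty and maximises CFSE. → square planar.
For [Ag(NCS)4]^3-: Each isothiocyanate is −1; balancing the −3 overall charge requires Ag(I). Ag sits in group 11, so the d-electron count is 11 − 1 = 10. A d¹⁰ ion has no crystal-field stabilisation preference between square planar and tetrahedral, so four ligands adopt the sterically favoured tetrahedral geometry. → tetrahedral.

[Pd(NH3)2(bipy)]^2+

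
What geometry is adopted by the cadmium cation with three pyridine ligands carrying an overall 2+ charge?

Pyridine is neutral; balancing the +2 overall charge requires Cd(II).
Cd sits in group 12, so the d-electron count is 12 − 2 = 10.
Coordination number: 3.
Three ligands around a d¹⁰ centre minimise repulsion in a trigonal-planar arrangement.

trigonal planar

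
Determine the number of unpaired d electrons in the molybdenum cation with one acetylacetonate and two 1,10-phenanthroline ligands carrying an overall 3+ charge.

2

Ligand charges: each acetylacetonate is −1; 1,10-phenanthroline is neutral. With an overall charge of +3 the molybdenum centre must be in the +4 oxidation state.
Group 6 minus oxidation state 4 gives a d² configuration.
Counting donor atoms: 1×acetylacetonate (bidentate) → 2 donors; 2×1,10-phenanthroline (bidentate) → 4 donors. Coordination number = 6.
In an octahedral field the d² configuration is t₂g²e_g⁰ (only one arrangement possible), giving 2 unpaired electrons.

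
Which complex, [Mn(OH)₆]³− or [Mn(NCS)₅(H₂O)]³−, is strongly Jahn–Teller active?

[Mn(OH)₆]³−

[Mn(OH)₆]³−: Ligand charges: each hydroxide is −1. With an overall charge of −3 the manganese centre must be in the +3 oxidation state. Group 7 minus oxidation state 3 gives a d⁴ configuration. Hydroxide is a weak-field ligand for a first-row metal, so the complex is high-spin. The t₂g³e_g¹ (high-spin) configuration has an unevenly filled e_g set; the Jahn–Teller theorem predicts a tetragonal distortion (typically axial elongation) to lift the degeneracy.
[Mn(NCS)₅(H₂O)]³−: Each isothiocyanate is −1; water is neutral; balancing the −3 overall charge requires Mn(II). Manganese is a group-7 element; Mn(II) is therefore d⁵. Isothiocyanate is a weak-field ligand for a first-row metal, so the complex is high-spin. The d⁵ configuration leaves the e_g set evenly filled (or empty) — no strong Jahn–Teller driving force.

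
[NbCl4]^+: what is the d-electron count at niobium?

d⁰

Ligand charges: each chloride is −1. With an overall charge of +1 the niobium centre must be in the +5 oxidation state.
Nb sits in group 5, so the d-electron count is 5 − 5 = 0.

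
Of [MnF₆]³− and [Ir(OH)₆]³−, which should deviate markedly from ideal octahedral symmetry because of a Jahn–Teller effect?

[MnF₆]³−

[MnF₆]³−: Each fluoride is −1; balancing the −3 overall charge requires Mn(III). Manganese is a group-7 element; Mn(III) is therefore d⁴. Fluoride is a weak-field ligand for a first-row metal, so the complex is high-spin. The t₂g³e_g¹ (high-spin) configuration has an unevenly filled e_g set; the Jahn–Teller theorem predicts a tetragonal distortion (typically axial elongation) to lift the degeneracy.
[Ir(OH)₆]³−: Ligand charges: each hydroxide is −1. With an overall charge of −3 the iridium centre must be in the +3 oxidation state. Ir sits in group 9, so the d-electron count is 9 − 3 = 6. A 5d ion has a large Δₒ and is invariably low-spin. The d⁶ configuration leaves the e_g set evenly filled (or empty) — no strong Jahn–Teller driving force.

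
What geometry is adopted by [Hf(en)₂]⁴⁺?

tetrahedral

Ligand charges: ethylenediamine is neutral. With an overall charge of +4 the hafnium centre must be in the +4 oxidation state.
Hafnium is a group-4 element; Hf(IV) is therefore d⁰.
Counting donor atoms: 2×ethylenediamine (bidentate) → 4 donors. Coordination number = 4.
A d⁰ ion has no crystal-field stabilisation preference between square planar and tetrahedral, so four ligands adopt the sterically favoured tetrahedral geometry.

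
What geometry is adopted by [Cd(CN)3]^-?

Each cyanide is −1; balancing the −1 overall charge requires Cd(II).
Cadmium is a group-12 element; Cd(II) is therefore d¹⁰.
Coordination number: 3.
Three ligands around a d¹⁰ centre minimise repulsion in a trigonal-planar arrangement.

trigonal planar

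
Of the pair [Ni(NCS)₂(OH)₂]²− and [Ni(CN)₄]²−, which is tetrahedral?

For [Ni(NCS)₂(OH)₂]²−: Each isothiocyanate is −1; each hydroxide is −1; balancing the −2 overall charge requires Ni(II). Ni sits in group 10, so the d-electron count is 10 − 2 = 8. Hydroxide and isothiocyanate are weak-field ligands. With weak-field ligands the CFSE gain from square planar is small, so a 3d d⁸ ion takes the sterically preferred tetrahedral geometry. → tetrahedral.
For [Ni(CN)₄]²−: Each cyanide is −1; balancing the −2 overall charge requires Ni(II). Nickel is a group-10 element; Ni(II) is therefore d⁸. Cyanide is a strong-field ligand (high in the spectrochemical series). A 3d d⁸ ion with strong-field ligands gains enough CFSE to favour square planar over tetrahedral. → square planar.

[Ni(NCS)₂(OH)₂]²−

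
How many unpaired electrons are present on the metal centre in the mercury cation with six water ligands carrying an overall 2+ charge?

Summing ligand charges against the +2 overall charge gives an oxidation state of +2 for mercury.
Mercury is a group-12 element; Hg(II) is therefore d¹⁰.
In an octahedral field the d¹⁰ configuration is t₂g⁶e_g⁴, giving 0 unpaired electrons.

0 unpaired electrons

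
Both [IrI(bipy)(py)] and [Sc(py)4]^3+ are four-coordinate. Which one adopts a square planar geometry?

For [IrI(bipy)(py)]: Ligand charges: each iodide is −1; 2,2′-bipyridine is neutral; pyridine is neutral. With an overall charge of 0 the iridium centre must be in the +1 oxidation state. Group 9 minus oxidation state 1 gives a d⁸ configuration. A 5d d⁸ ion has a large crystal-field splitting; square planar leaves the high-energy d_{x²−y²} orbital empty and maximises CFSE. → square planar.
For [Sc(py)4]^3+: Summing ligand charges against the +3 overall charge gives an oxidation state of +3 for scandium. Scandium is a group-3 element; Sc(III) is therefore d⁰. A d⁰ ion has no crystal-field stabilisation preference between square planar and tetrahedral, so four ligands adopt the sterically favoured tetrahedral geometry. → tetrahedral.

[IrI(bipy)(py)]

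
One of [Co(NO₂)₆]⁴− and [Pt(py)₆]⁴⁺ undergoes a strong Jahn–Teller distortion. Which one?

[Co(NO₂)₆]⁴−: Summing ligand charges against the −4 overall charge gives an oxidation state of +2 for cobalt. Group 9 minus oxidation state 2 gives a d⁷ configuration. Nitro (N-bound nitrite) is a strong-field ligand (high in the spectrochemical series) for a first-row metal, so the complex is low-spin. The t₂g⁶e_g¹ (low-spin) configuration has an unevenly filled e_g set; the Jahn–Teller theorem predicts a tetragonal distortion (typically axial elongation) to lift the degeneracy.
[Pt(py)₆]⁴⁺: Ligand charges: pyridine is neutral. With an overall charge of +4 the platinum centre must be in the +4 oxidation state. Group 10 minus oxidation state 4 gives a d⁶ configuration. A 5d ion has a large Δₒ and is invariably low-spin. The d⁶ configuration leaves the e_g set evenly filled (or empty) — no strong Jahn–Teller driving force.

[Co(NO₂)₆]⁴−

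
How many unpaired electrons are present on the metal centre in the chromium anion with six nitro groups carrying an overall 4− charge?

Each nitro (N-bound nitrite) is −1; balancing the −4 overall charge requires Cr(II).
Chromium is a group-6 element; Cr(II) is therefore d⁴.
The spin state decides the count: Nitro (N-bound nitrite) is a strong-field ligand (high in the spectrochemical series) for a first-row metal, so the complex is low-spin.
An octahedral low-spin d⁴ ion is t₂g⁴e_g⁰, giving 2 unpaired electrons.

2 unpaired electrons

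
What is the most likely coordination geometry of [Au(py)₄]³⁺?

square planar

Summing ligand charges against the +3 overall charge gives an oxidation state of +3 for gold.
Au sits in group 11, so the d-electron count is 11 − 3 = 8.
With 4 monodentate ligands the coordination number is 4.
A 5d d⁸ ion has a large crystal-field splitting; square planar leaves the high-energy d_{x²−y²} orbital empty and maximises CFSE.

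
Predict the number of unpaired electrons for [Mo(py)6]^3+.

3

Pyridine is neutral; balancing the +3 overall charge requires Mo(III).
Molybdenum is a group-6 element; Mo(III) is therefore d³.
In an octahedral field the d³ configuration is t₂g³e_g⁰ (only one arrangement possible), giving 3 unpaired electrons.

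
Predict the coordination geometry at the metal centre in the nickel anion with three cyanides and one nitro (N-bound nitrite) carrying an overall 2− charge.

square planar

Ligand charges: each cyanide is −1; each nitro (N-bound nitrite) is −1. With an overall charge of −2 the nickel centre must be in the +2 oxidation state.
Group 10 minus oxidation state 2 gives a d⁸ configuration.
With 4 monodentate ligands the coordination number is 4.
Cyanide and nitro (N-bound nitrite) are strong-field ligands (high in the spectrochemical series).
A 3d d⁸ ion with strong-field ligands gains enough CFSE to favour square planar over tetrahedral.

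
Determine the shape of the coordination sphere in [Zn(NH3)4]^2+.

tetrahedral

Summing ligand charges against the +2 overall charge gives an oxidation state of +2 for zinc.
Group 12 minus oxidation state 2 gives a d¹⁰ configuration.
Coordination number: 4.
A d¹⁰ ion has no crystal-field stabilisation preference between square planar and tetrahedral, so four ligands adopt the sterically favoured tetrahedral geometry.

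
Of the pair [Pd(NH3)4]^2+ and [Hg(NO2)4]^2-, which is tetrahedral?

For [Pd(NH3)4]^2+: Summing ligand charges against the +2 overall charge gives an oxidation state of +2 for palladium. Pd sits in group 10, so the d-electron count is 10 − 2 = 8. A 4d d⁸ ion has a large crystal-field splitting; square planar leaves the high-energy d_{x²−y²} orbital empty and maximises CFSE. → square planar.
For [Hg(NO2)4]^2-: Summing ligand charges against the −2 overall charge gives an oxidation state of +2 for mercury. Group 12 minus oxidation state 2 gives a d¹⁰ configuration. A d¹⁰ ion has no crystal-field stabilisation preference between square planar and tetrahedral, so four ligands adopt the sterically favoured tetrahedral geometry. → tetrahedral.

[Hg(NO2)4]^2-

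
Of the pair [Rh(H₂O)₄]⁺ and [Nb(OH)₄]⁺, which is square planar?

[Rh(H₂O)₄]⁺

For [Rh(H₂O)₄]⁺: Ligand charges: water is neutral. With an overall charge of +1 the rhodium centre must be in the +1 oxidation state. Rh sits in group 9, so the d-electron count is 9 − 1 = 8. A 4d d⁸ ion has a large crystal-field splitting; square planar leaves the high-energy d_{x²−y²} orbital empty and maximises CFSE. → square planar.
For [Nb(OH)₄]⁺: Each hydroxide is −1; balancing the +1 overall charge requires Nb(V). Group 5 minus oxidation state 5 gives a d⁰ configuration. A d⁰ ion has no crystal-field stabilisation preference between square planar and tetrahedral, so four ligands adopt the sterically favoured tetrahedral geometry. → tetrahedral.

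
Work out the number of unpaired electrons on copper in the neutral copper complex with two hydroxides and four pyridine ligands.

Each hydroxide is −1; pyridine is neutral; balancing the 0 overall charge requires Cu(II).
Group 11 minus oxidation state 2 gives a d⁹ configuration.
In an octahedral field the d⁹ configuration is t₂g⁶e_g³ (only one arrangement possible), giving 1 unpaired electron.

1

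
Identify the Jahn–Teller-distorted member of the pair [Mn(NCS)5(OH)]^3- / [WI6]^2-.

[Mn(NCS)5(OH)]^3-: Each isothiocyanate is −1; each hydroxide is −1; balancing the −3 overall charge requires Mn(III). Manganese is a group-7 element; Mn(III) is therefore d⁴. Hydroxide and isothiocyanate are weak-field ligands for a first-row metal, so the complex is high-spin. The t₂g³e_g¹ (high-spin) configuration has an unevenly filled e_g set; the Jahn–Teller theorem predicts a tetragonal distortion (typically axial elongation) to lift the degeneracy.
[WI6]^2-: Ligand charges: each iodide is −1. With an overall charge of −2 the tungsten centre must be in the +4 oxidation state. W sits in group 6, so the d-electron count is 6 − 4 = 2. The d² configuration leaves the e_g set evenly filled (or empty) — no strong Jahn–Teller driving force.

[Mn(NCS)5(OH)]^3-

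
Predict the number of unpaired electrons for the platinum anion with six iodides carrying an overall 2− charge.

Ligand charges: each iodide is −1. With an overall charge of −2 the platinum centre must be in the +4 oxidation state.
Platinum is a group-10 element; Pt(IV) is therefore d⁶.
The spin state decides the count: a 5d ion has a large Δₒ and is invariably low-spin.
An octahedral low-spin d⁶ ion is t₂g⁶e_g⁰, giving 0 unpaired electrons.

0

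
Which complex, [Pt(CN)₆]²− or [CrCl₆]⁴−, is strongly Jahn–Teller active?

[CrCl₆]⁴−

[Pt(CN)₆]²−: Ligand charges: each cyanide is −1. With an overall charge of −2 the platinum centre must be in the +4 oxidation state. Pt sits in group 10, so the d-electron count is 10 − 4 = 6. A 5d ion has a large Δₒ and is invariably low-spin. The d⁶ configuration leaves the e_g set evenly filled (or empty) — no strong Jahn–Teller driving force.
[CrCl₆]⁴−: Ligand charges: each chloride is −1. With an overall charge of −4 the chromium centre must be in the +2 oxidation state. Chromium is a group-6 element; Cr(II) is therefore d⁴. Chloride is a weak-field ligand for a first-row metal, so the complex is high-spin. The t₂g³e_g¹ (high-spin) configuration has an unevenly filled e_g set; the Jahn–Teller theorem predicts a tetragonal distortion (typically axial elongation) to lift the degeneracy.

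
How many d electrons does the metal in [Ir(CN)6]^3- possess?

Ligand charges: each cyanide is −1. With an overall charge of −3 the iridium centre must be in the +3 oxidation state.
Ir sits in group 9, so the d-electron count is 9 − 3 = 6.

d6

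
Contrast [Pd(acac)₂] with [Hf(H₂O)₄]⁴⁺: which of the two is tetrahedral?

For [Pd(acac)₂]: Ligand charges: each acetylacetonate is −1. With an overall charge of 0 the palladium centre must be in the +2 oxidation state. Group 10 minus oxidation state 2 gives a d⁸ configuration. A 4d d⁸ ion has a large crystal-field splitting; square planar leaves the high-energy d_{x²−y²} orbital empty and maximises CFSE. → square planar.
For [Hf(H₂O)₄]⁴⁺: Ligand charges: water is neutral. With an overall charge of +4 the hafnium centre must be in the +4 oxidation state. Hf sits in group 4, so the d-electron count is 4 − 4 = 0. A d⁰ ion has no crystal-field stabilisation preference between square planar and tetrahedral, so four ligands adopt the sterically favoured tetrahedral geometry. → tetrahedral.

[Hf(H₂O)₄]⁴⁺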